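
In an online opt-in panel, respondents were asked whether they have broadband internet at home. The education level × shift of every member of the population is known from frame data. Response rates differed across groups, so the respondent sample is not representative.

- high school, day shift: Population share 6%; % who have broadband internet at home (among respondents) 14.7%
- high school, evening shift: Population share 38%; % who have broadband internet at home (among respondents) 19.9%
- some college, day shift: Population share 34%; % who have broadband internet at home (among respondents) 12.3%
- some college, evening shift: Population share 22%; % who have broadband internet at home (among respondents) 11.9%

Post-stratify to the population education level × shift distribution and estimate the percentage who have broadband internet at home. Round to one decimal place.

Post-stratification weights by population share, not respondent share:
  high school, day shift: 0.06 × 14.7 = 0.882
  high school, evening shift: 0.38 × 19.9 = 7.562
  some college, day shift: 0.34 × 12.3 = 4.182
  some college, evening shift: 0.22 × 11.9 = 2.618
Post-stratified estimate = 15.244 → 15.2%.

15.2%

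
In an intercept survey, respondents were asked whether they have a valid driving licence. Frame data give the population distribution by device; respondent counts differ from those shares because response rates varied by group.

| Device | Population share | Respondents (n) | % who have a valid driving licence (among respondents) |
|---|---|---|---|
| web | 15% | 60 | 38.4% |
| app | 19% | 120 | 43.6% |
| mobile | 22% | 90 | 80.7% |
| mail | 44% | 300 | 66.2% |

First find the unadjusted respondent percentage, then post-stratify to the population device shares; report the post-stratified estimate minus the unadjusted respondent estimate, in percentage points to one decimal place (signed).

Unadjusted (pooled respondent) estimate weights by respondent counts:
  (60/570)×38.4 + (120/570)×43.6 + (90/570)×80.7 + (300/570)×66.2 = 60.8053%
Reweighting by population device shares:
  0.15×38.4 + 0.19×43.6 + 0.22×80.7 + 0.44×66.2 = 60.926%
Difference = 60.926 − 60.8053 = 0.1207 pp.

+0.1 percentage points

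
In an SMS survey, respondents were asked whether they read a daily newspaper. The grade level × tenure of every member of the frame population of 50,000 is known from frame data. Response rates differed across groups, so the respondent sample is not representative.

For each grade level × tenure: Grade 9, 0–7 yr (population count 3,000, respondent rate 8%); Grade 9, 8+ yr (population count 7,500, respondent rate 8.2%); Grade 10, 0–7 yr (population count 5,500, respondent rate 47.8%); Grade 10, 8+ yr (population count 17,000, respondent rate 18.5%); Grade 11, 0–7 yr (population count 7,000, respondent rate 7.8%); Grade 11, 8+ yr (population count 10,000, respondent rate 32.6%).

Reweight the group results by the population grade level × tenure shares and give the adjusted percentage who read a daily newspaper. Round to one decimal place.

Weight each group's respondent value by its population share:
  Grade 9, 0–7 yr: (3,000/50,000) × 8 = 0.48
  Grade 9, 8+ yr: (7,500/50,000) × 8.2 = 1.23
  Grade 10, 0–7 yr: (5,500/50,000) × 47.8 = 5.258
  Grade 10, 8+ yr: (17,000/50,000) × 18.5 = 6.29
  Grade 11, 0–7 yr: (7,000/50,000) × 7.8 = 1.092
  Grade 11, 8+ yr: (10,000/50,000) × 32.6 = 6.52
Post-stratified estimate = 20.87 → 20.9%.

20.9%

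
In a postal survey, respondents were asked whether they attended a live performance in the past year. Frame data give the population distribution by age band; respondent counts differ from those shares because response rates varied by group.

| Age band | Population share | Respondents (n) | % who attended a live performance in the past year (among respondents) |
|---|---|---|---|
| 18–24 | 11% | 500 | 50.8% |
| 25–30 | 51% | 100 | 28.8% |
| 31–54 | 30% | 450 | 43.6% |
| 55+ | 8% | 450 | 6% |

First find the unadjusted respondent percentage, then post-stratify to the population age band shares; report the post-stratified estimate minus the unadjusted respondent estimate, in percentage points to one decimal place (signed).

Without adjustment, the pooled respondent share is:
  (500/1500)×50.8 + (100/1500)×28.8 + (450/1500)×43.6 + (450/1500)×6 = 33.7333%
Post-stratifying to population shares instead:
  0.11×50.8 + 0.51×28.8 + 0.3×43.6 + 0.08×6 = 33.836%
Difference = 33.836 − 33.7333 = 0.1027 pp.

+0.1 percentage points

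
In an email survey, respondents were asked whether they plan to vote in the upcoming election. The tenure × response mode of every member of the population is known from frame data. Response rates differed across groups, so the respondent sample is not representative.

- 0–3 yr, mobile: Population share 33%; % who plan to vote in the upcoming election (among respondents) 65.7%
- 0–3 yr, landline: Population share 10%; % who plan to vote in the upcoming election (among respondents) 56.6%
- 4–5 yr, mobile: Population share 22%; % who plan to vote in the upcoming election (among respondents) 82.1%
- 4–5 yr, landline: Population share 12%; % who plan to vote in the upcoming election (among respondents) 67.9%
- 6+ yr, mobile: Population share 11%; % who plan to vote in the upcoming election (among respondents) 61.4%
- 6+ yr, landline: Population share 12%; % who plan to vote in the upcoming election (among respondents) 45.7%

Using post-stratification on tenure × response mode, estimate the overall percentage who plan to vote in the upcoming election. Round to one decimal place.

65.8%

Post-stratification weights by population share, not respondent share:
  0–3 yr, mobile: 0.33 × 65.7 = 21.681
  0–3 yr, landline: 0.1 × 56.6 = 5.66
  4–5 yr, mobile: 0.22 × 82.1 = 18.062
  4–5 yr, landline: 0.12 × 67.9 = 8.148
  6+ yr, mobile: 0.11 × 61.4 = 6.754
  6+ yr, landline: 0.12 × 45.7 = 5.484
Post-stratified estimate = 65.789 → 65.8%.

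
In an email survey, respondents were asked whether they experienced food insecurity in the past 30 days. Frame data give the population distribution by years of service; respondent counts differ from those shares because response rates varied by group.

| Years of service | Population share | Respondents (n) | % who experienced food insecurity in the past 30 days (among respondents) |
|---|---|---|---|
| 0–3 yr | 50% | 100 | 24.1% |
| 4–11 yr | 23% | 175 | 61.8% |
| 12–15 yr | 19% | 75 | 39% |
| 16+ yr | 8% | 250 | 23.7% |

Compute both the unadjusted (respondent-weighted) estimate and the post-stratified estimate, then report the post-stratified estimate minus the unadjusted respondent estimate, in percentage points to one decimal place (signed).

Naive respondent-only estimate (weights = respondent counts):
  (100/600)×24.1 + (175/600)×61.8 + (75/600)×39 + (250/600)×23.7 = 36.7917%
Post-stratified estimate weights by population shares:
  0.5×24.1 + 0.23×61.8 + 0.19×39 + 0.08×23.7 = 35.57%
Difference = 35.57 − 36.7917 = -1.2217 pp.

-1.2 percentage points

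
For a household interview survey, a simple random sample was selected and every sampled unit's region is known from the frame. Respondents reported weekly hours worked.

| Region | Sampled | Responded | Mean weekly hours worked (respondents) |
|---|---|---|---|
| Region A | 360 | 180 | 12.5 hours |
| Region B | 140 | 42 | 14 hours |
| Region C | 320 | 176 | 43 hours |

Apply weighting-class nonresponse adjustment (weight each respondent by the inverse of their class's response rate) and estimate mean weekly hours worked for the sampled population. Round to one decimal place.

24.7

Response rates by class: Region A 180/360 = 50%, Region B 42/140 = 30%, Region C 176/320 = 55%.
Each respondent's weight = sampled/responded in their class; summing within a class gives n_sampled, so:
  Region A: 360 × 12.5 = 4500
  Region B: 140 × 14 = 1960
  Region C: 320 × 43 = 13,760
Adjusted estimate = 20,220 / 820 = 24.6585 → 24.7.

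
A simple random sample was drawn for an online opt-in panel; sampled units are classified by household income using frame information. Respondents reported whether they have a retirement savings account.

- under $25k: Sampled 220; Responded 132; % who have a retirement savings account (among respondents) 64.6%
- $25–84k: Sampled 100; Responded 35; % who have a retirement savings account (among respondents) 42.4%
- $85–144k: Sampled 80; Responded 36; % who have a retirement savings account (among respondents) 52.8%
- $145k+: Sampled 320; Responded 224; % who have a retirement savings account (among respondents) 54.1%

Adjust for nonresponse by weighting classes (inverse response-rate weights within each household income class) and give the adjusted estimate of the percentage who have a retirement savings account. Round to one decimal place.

55.5%

Class response rates: under $25k 132/220 = 60%, $25–84k 35/100 = 35%, $85–144k 36/80 = 45%, $145k+ 224/320 = 70%.
Each respondent's weight = sampled/responded in their class; summing within a class gives n_sampled, so:
  under $25k: 220 × 64.6 = 14212
  $25–84k: 100 × 42.4 = 4240
  $85–144k: 80 × 52.8 = 4224
  $145k+: 320 × 54.1 = 17,312
Adjusted estimate = 39,988 / 720 = 55.5389 → 55.5%.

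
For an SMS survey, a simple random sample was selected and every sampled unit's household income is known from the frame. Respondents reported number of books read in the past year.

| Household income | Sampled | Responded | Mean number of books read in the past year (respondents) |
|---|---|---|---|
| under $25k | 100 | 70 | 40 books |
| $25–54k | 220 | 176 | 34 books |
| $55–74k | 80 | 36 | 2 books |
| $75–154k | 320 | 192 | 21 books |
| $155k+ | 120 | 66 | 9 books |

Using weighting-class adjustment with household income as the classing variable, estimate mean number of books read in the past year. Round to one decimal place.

23.1

Class response rates: under $25k 70/100 = 70%, $25–54k 176/220 = 80%, $55–74k 36/80 = 45%, $75–154k 192/320 = 60%, $155k+ 66/120 = 55%.
Inverse-response-rate weighting restores each class to its sampled count, so class totals weight by n_sampled:
  under $25k: 100 × 40 = 4000
  $25–54k: 220 × 34 = 7480
  $55–74k: 80 × 2 = 160
  $75–154k: 320 × 21 = 6720
  $155k+: 120 × 9 = 1080
Adjusted estimate = 19,440 / 840 = 23.1429 → 23.1.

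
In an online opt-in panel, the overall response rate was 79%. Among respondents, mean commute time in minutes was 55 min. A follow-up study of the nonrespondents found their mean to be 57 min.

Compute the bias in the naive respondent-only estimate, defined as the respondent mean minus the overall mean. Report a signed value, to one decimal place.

Nonresponse fraction = 1 − 0.79 = 0.21.
Bias = (nonresponse fraction) × (respondent mean − nonrespondent mean)
     = 0.21 × (55 − 57) = 0.21 × -2 = -0.42.

-0.4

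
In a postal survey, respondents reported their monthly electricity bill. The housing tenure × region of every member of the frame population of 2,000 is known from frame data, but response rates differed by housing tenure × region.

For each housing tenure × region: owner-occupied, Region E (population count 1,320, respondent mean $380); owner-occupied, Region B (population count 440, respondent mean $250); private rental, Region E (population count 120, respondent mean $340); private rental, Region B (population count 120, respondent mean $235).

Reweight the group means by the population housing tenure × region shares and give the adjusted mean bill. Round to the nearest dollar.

$340

Weight each group's respondent value by its population share:
  owner-occupied, Region E: (1,320/2,000) × 380 = 250.8
  owner-occupied, Region B: (440/2,000) × 250 = 55
  private rental, Region E: (120/2,000) × 340 = 20.4
  private rental, Region B: (120/2,000) × 235 = 14.1
Post-stratified estimate = 340.3 → $340.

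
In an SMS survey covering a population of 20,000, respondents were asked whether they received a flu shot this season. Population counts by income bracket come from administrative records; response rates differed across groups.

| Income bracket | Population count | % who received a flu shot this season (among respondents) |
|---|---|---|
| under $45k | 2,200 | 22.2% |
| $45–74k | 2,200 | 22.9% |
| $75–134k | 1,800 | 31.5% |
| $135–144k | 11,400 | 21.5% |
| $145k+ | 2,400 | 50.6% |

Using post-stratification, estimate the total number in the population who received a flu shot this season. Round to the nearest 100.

Apply each group's respondent rate to its population count:
  under $45k: 2,200 × 22.2% = 488.4
  $45–74k: 2,200 × 22.9% = 503.8
  $75–134k: 1,800 × 31.5% = 567
  $135–144k: 11,400 × 21.5% = 2451
  $145k+: 2,400 × 50.6% = 1214.4
Estimated total = 5224.6 → 5,200.

5,200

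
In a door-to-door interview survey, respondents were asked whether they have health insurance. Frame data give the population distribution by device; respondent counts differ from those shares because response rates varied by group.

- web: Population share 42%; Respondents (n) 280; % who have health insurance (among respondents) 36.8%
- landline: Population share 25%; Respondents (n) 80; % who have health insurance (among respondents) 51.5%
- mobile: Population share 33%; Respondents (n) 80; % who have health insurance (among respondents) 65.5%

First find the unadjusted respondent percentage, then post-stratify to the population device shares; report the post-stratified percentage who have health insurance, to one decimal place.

49.9%

Naive respondent-only estimate (weights = respondent counts):
  (280/440)×36.8 + (80/440)×51.5 + (80/440)×65.5 = 44.6909%
Post-stratified estimate weights by population shares:
  0.42×36.8 + 0.25×51.5 + 0.33×65.5 = 49.946%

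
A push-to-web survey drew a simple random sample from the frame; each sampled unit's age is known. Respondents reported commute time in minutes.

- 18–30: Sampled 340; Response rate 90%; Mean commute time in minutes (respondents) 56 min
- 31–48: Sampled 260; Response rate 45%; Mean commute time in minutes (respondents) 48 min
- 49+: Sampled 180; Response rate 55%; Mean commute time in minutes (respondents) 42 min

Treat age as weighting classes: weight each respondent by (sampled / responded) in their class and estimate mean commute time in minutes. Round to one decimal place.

Weighting each respondent by the inverse class response rate inflates each class back to its sampled size, so the class weight is n_sampled:
  18–30: 340 × 56 = 19,040
  31–48: 260 × 48 = 12,480
  49+: 180 × 42 = 7560
Adjusted estimate = 39,080 / 780 = 50.1026 → 50.1.

50.1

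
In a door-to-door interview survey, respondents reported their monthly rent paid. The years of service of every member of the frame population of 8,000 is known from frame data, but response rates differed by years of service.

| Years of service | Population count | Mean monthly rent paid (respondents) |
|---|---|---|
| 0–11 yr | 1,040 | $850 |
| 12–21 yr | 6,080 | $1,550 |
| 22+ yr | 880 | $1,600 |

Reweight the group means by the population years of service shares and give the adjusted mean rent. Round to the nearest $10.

$1,460

Each cell contributes population-share × respondent value:
  0–11 yr: (1,040/8,000) × 850 = 110.5
  12–21 yr: (6,080/8,000) × 1550 = 1178
  22+ yr: (880/8,000) × 1600 = 176
Post-stratified estimate = 1464.5 → $1,460.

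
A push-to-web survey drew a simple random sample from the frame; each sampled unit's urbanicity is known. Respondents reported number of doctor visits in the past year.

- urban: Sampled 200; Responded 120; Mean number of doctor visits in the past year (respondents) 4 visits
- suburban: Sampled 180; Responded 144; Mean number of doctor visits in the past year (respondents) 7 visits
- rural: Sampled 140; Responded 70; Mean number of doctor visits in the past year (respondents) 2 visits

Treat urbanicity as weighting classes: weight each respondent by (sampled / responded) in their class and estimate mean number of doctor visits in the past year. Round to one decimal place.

4.5

Class response rates: urban 120/200 = 60%, suburban 144/180 = 80%, rural 70/140 = 50%.
Each respondent's weight = sampled/responded in their class; summing within a class gives n_sampled, so:
  urban: 200 × 4 = 800
  suburban: 180 × 7 = 1260
  rural: 140 × 2 = 280
Adjusted estimate = 2340 / 520 = 4.5 → 4.5.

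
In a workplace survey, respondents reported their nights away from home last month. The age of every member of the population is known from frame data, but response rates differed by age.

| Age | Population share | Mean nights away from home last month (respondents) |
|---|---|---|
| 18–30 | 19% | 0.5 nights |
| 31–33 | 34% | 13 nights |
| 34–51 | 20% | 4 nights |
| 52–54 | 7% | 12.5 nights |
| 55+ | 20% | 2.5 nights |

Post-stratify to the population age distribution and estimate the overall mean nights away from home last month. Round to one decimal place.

Post-stratification weights by population share, not respondent share:
  18–30: 0.19 × 0.5 = 0.095
  31–33: 0.34 × 13 = 4.42
  34–51: 0.2 × 4 = 0.8
  52–54: 0.07 × 12.5 = 0.875
  55+: 0.2 × 2.5 = 0.5
Post-stratified estimate = 6.69 → 6.7.

6.7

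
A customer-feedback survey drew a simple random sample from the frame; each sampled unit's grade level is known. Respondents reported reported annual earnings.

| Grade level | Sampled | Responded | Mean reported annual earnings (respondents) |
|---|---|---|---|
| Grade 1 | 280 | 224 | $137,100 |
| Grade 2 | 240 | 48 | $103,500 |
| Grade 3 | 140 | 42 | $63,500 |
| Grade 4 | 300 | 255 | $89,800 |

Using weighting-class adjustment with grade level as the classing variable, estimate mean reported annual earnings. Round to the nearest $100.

Response rates by class: Grade 1 224/280 = 80%, Grade 2 48/240 = 20%, Grade 3 42/140 = 30%, Grade 4 255/300 = 85%.
Weighting each respondent by the inverse class response rate inflates each class back to its sampled size, so the class weight is n_sampled:
  Grade 1: 280 × 137,100 = 38,388,000
  Grade 2: 240 × 103,500 = 24,840,000
  Grade 3: 140 × 63,500 = 8,890,000
  Grade 4: 300 × 89,800 = 26,940,000
Adjusted estimate = 99,058,000 / 960 = 103185 → $103,200.

$103,200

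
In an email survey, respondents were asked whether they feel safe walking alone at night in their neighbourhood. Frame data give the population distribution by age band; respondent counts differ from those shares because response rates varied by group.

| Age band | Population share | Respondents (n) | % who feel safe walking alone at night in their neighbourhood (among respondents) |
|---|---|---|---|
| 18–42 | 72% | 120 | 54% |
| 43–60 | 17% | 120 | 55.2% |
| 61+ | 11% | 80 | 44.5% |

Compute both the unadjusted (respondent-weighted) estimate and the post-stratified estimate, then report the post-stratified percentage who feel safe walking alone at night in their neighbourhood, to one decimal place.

Without adjustment, the pooled respondent share is:
  (120/320)×54 + (120/320)×55.2 + (80/320)×44.5 = 52.075%
Post-stratifying to population shares instead:
  0.72×54 + 0.17×55.2 + 0.11×44.5 = 53.159%

53.2%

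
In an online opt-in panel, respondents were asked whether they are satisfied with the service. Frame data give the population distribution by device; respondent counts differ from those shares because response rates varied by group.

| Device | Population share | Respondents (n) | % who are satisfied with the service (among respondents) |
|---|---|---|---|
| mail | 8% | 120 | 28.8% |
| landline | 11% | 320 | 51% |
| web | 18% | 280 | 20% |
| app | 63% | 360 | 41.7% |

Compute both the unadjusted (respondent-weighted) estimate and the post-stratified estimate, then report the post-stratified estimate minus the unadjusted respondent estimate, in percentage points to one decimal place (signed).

+0.4 percentage points

Without adjustment, the pooled respondent share is:
  (120/1080)×28.8 + (320/1080)×51 + (280/1080)×20 + (360/1080)×41.7 = 37.3963%
Post-stratifying to population shares instead:
  0.08×28.8 + 0.11×51 + 0.18×20 + 0.63×41.7 = 37.785%
Difference = 37.785 − 37.3963 = 0.3887 pp.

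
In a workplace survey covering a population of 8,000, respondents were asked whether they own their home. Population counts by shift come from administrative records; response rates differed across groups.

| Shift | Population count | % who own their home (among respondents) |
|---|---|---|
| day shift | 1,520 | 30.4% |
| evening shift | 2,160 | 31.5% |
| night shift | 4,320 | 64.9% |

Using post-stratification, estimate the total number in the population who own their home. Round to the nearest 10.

3,950

Estimated count per cell = population count × respondent percentage:
  day shift: 1,520 × 30.4% = 462.08
  evening shift: 2,160 × 31.5% = 680.4
  night shift: 4,320 × 64.9% = 2803.68
Estimated total = 3946.16 → 3,950.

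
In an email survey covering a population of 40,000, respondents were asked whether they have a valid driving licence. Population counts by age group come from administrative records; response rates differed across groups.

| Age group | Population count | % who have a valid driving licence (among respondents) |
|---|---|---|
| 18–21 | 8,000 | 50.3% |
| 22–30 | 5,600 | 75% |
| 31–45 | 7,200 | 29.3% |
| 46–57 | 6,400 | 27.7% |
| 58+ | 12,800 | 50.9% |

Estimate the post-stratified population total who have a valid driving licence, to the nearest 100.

Estimated count per cell = population count × respondent percentage:
  18–21: 8,000 × 50.3% = 4024
  22–30: 5,600 × 75% = 4200
  31–45: 7,200 × 29.3% = 2109.6
  46–57: 6,400 × 27.7% = 1772.8
  58+: 12,800 × 50.9% = 6515.2
Estimated total = 18621.6 → 18,600.

18,600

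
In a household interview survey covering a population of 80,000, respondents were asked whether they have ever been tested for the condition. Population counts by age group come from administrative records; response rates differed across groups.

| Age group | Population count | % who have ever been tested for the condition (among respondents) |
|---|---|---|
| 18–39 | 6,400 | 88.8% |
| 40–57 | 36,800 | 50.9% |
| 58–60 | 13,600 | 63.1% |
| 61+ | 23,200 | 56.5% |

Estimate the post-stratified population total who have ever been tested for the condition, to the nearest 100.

46,100

Each cell contributes its population count × the respondent rate:
  18–39: 6,400 × 88.8% = 5683.2
  40–57: 36,800 × 50.9% = 18731.2
  58–60: 13,600 × 63.1% = 8581.6
  61+: 23,200 × 56.5% = 13,108
Estimated total = 46,104 → 46,100.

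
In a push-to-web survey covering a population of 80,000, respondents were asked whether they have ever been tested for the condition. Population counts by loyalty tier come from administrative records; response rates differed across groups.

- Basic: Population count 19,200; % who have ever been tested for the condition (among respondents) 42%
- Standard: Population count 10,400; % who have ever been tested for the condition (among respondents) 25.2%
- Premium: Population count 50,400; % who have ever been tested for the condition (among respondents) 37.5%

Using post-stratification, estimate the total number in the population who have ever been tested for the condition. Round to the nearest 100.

Each cell contributes its population count × the respondent rate:
  Basic: 19,200 × 42% = 8064
  Standard: 10,400 × 25.2% = 2620.8
  Premium: 50,400 × 37.5% = 18,900
Estimated total = 29584.8 → 29,600.

29,600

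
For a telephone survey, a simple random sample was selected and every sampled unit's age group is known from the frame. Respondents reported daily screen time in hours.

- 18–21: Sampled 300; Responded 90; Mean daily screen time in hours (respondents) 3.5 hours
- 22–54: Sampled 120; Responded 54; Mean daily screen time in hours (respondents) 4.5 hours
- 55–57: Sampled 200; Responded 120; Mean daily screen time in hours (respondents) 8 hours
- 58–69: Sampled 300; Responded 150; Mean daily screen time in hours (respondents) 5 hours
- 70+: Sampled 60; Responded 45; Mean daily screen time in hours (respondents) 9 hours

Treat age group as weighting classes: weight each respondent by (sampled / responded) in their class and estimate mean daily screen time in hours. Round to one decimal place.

5.3

Class response rates: 18–21 90/300 = 30%, 22–54 54/120 = 45%, 55–57 120/200 = 60%, 58–69 150/300 = 50%, 70+ 45/60 = 75%.
With weight = n_sampled/n_responded per class, the weighted class total is n_sampled:
  18–21: 300 × 3.5 = 1050
  22–54: 120 × 4.5 = 540
  55–57: 200 × 8 = 1600
  58–69: 300 × 5 = 1500
  70+: 60 × 9 = 540
Adjusted estimate = 5230 / 980 = 5.33674 → 5.3.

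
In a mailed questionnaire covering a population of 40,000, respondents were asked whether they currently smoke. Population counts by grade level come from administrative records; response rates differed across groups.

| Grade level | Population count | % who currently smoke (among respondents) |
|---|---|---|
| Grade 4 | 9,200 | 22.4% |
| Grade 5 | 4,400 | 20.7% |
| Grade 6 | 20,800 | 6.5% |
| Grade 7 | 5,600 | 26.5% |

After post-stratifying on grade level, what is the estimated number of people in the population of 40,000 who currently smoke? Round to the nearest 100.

Each cell contributes its population count × the respondent rate:
  Grade 4: 9,200 × 22.4% = 2060.8
  Grade 5: 4,400 × 20.7% = 910.8
  Grade 6: 20,800 × 6.5% = 1352
  Grade 7: 5,600 × 26.5% = 1484
Estimated total = 5807.6 → 5,800.

5,800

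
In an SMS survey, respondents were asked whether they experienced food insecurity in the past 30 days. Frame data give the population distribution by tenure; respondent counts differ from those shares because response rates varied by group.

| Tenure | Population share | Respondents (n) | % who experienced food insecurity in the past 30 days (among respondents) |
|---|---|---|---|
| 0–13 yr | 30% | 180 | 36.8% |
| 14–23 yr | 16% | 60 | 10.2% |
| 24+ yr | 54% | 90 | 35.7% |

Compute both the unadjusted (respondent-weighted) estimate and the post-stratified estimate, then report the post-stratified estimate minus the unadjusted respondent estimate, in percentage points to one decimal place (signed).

Unadjusted (pooled respondent) estimate weights by respondent counts:
  (180/330)×36.8 + (60/330)×10.2 + (90/330)×35.7 = 31.6636%
Post-stratifying to population shares instead:
  0.3×36.8 + 0.16×10.2 + 0.54×35.7 = 31.95%
Difference = 31.95 − 31.6636 = 0.2864 pp.

+0.3 percentage points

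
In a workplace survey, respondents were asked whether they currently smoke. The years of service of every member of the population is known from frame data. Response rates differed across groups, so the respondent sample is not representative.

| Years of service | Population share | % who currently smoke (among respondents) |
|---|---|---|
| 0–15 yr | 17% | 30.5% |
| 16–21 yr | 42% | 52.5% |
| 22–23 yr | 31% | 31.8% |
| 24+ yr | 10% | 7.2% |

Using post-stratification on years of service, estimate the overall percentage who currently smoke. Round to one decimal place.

37.8%

Reweight to the known years of service distribution:
  0–15 yr: 0.17 × 30.5 = 5.185
  16–21 yr: 0.42 × 52.5 = 22.05
  22–23 yr: 0.31 × 31.8 = 9.858
  24+ yr: 0.1 × 7.2 = 0.72
Post-stratified estimate = 37.813 → 37.8%.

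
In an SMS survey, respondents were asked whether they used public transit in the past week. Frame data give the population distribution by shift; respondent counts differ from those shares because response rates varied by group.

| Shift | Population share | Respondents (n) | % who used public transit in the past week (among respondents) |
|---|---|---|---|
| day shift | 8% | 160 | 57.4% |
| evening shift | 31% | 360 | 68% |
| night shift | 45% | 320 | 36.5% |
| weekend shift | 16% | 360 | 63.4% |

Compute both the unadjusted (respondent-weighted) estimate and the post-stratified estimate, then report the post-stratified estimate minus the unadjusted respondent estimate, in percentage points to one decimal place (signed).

-4.6 percentage points

Unadjusted (pooled respondent) estimate weights by respondent counts:
  (160/1200)×57.4 + (360/1200)×68 + (320/1200)×36.5 + (360/1200)×63.4 = 56.8067%
Post-stratifying to population shares instead:
  0.08×57.4 + 0.31×68 + 0.45×36.5 + 0.16×63.4 = 52.241%
Difference = 52.241 − 56.8067 = -4.5657 pp.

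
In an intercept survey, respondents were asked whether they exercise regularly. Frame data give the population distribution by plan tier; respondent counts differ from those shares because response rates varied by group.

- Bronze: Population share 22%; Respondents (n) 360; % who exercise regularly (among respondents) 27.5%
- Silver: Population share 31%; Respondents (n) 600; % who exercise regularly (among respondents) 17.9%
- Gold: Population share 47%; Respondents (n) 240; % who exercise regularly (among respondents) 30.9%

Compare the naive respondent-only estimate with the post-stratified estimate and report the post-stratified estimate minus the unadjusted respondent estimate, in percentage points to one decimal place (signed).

Unadjusted (pooled respondent) estimate weights by respondent counts:
  (360/1200)×27.5 + (600/1200)×17.9 + (240/1200)×30.9 = 23.38%
Post-stratifying to population shares instead:
  0.22×27.5 + 0.31×17.9 + 0.47×30.9 = 26.122%
Difference = 26.122 − 23.38 = 2.742 pp.

+2.7 percentage points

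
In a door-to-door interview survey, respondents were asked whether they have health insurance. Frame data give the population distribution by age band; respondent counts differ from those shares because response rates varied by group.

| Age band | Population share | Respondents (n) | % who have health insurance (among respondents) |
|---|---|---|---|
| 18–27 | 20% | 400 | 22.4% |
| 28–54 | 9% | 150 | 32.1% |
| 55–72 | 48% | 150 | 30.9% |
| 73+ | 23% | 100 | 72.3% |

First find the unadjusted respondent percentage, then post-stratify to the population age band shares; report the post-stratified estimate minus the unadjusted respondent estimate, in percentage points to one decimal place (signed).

Naive respondent-only estimate (weights = respondent counts):
  (400/800)×22.4 + (150/800)×32.1 + (150/800)×30.9 + (100/800)×72.3 = 32.05%
Post-stratifying to population shares instead:
  0.2×22.4 + 0.09×32.1 + 0.48×30.9 + 0.23×72.3 = 38.83%
Difference = 38.83 − 32.05 = 6.78 pp.

+6.8 percentage points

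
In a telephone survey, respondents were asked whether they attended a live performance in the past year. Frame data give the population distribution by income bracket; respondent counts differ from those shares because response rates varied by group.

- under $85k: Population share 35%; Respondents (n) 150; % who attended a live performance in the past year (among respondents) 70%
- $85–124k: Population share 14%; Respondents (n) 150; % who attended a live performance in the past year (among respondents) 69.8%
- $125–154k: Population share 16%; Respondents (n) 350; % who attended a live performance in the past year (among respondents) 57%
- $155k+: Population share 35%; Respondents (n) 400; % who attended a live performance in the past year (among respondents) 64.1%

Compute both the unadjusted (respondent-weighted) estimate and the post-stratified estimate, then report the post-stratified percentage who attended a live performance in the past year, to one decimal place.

65.8%

Unadjusted (pooled respondent) estimate weights by respondent counts:
  (150/1050)×70 + (150/1050)×69.8 + (350/1050)×57 + (400/1050)×64.1 = 63.3905%
Reweighting by population income bracket shares:
  0.35×70 + 0.14×69.8 + 0.16×57 + 0.35×64.1 = 65.827%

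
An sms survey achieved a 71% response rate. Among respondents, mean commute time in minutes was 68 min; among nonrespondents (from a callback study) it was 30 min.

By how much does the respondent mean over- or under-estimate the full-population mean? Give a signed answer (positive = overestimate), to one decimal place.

Nonresponse fraction = 1 − 0.71 = 0.29.
Bias = (nonresponse fraction) × (respondent mean − nonrespondent mean)
     = 0.29 × (68 − 30) = 0.29 × 38 = 11.02.

+11.0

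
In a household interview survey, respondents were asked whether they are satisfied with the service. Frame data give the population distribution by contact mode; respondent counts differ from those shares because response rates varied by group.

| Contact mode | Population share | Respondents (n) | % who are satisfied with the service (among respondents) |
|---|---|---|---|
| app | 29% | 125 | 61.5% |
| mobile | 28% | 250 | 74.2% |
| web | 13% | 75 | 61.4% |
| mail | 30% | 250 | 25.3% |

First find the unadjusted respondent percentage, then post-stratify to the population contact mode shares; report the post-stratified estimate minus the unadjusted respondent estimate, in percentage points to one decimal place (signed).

+1.1 percentage points

Naive respondent-only estimate (weights = respondent counts):
  (125/700)×61.5 + (250/700)×74.2 + (75/700)×61.4 + (250/700)×25.3 = 53.0964%
Reweighting by population contact mode shares:
  0.29×61.5 + 0.28×74.2 + 0.13×61.4 + 0.3×25.3 = 54.183%
Difference = 54.183 − 53.0964 = 1.0866 pp.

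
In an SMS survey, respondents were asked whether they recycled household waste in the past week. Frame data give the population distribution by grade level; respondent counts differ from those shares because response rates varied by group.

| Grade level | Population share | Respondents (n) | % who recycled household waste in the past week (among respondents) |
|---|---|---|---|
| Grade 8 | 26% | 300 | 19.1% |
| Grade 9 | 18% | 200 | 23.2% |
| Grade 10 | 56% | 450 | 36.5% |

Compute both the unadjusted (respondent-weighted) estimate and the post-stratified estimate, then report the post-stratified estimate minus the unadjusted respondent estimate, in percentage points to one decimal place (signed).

+1.4 percentage points

Naive respondent-only estimate (weights = respondent counts):
  (300/950)×19.1 + (200/950)×23.2 + (450/950)×36.5 = 28.2053%
Post-stratified estimate weights by population shares:
  0.26×19.1 + 0.18×23.2 + 0.56×36.5 = 29.582%
Difference = 29.582 − 28.2053 = 1.3767 pp.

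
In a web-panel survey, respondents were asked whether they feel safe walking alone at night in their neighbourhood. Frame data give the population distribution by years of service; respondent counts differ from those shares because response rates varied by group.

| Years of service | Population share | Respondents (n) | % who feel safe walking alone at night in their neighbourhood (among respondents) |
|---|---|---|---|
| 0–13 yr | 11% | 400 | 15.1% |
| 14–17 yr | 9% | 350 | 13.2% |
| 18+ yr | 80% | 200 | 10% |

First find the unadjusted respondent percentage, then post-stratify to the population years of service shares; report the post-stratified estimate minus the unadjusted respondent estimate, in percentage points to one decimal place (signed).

Without adjustment, the pooled respondent share is:
  (400/950)×15.1 + (350/950)×13.2 + (200/950)×10 = 13.3263%
Post-stratified estimate weights by population shares:
  0.11×15.1 + 0.09×13.2 + 0.8×10 = 10.849%
Difference = 10.849 − 13.3263 = -2.4773 pp.

-2.5 percentage points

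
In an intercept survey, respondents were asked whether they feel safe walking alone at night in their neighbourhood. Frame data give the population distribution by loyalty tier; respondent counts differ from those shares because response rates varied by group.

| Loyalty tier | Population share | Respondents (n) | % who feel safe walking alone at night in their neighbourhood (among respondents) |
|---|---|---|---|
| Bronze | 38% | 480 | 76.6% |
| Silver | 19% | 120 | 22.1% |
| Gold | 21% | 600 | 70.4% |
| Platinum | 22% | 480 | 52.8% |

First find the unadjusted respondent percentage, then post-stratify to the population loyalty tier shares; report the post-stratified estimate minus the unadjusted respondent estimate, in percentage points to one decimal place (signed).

-4.0 percentage points

Without adjustment, the pooled respondent share is:
  (480/1680)×76.6 + (120/1680)×22.1 + (600/1680)×70.4 + (480/1680)×52.8 = 63.6929%
Reweighting by population loyalty tier shares:
  0.38×76.6 + 0.19×22.1 + 0.21×70.4 + 0.22×52.8 = 59.707%
Difference = 59.707 − 63.6929 = -3.9859 pp.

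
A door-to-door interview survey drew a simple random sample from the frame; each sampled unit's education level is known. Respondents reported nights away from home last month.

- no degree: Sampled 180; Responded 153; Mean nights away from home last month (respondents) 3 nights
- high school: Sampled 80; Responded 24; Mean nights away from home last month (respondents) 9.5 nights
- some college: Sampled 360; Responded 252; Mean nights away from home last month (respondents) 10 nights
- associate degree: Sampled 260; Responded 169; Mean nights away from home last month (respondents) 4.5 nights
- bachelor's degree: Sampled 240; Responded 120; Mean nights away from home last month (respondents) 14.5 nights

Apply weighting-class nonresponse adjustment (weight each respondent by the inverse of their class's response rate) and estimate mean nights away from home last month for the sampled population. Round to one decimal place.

Response rates by class: no degree 153/180 = 85%, high school 24/80 = 30%, some college 252/360 = 70%, associate degree 169/260 = 65%, bachelor's degree 120/240 = 50%.
Each respondent's weight = sampled/responded in their class; summing within a class gives n_sampled, so:
  no degree: 180 × 3 = 540
  high school: 80 × 9.5 = 760
  some college: 360 × 10 = 3600
  associate degree: 260 × 4.5 = 1170
  bachelor's degree: 240 × 14.5 = 3480
Adjusted estimate = 9550 / 1,120 = 8.52679 → 8.5.

8.5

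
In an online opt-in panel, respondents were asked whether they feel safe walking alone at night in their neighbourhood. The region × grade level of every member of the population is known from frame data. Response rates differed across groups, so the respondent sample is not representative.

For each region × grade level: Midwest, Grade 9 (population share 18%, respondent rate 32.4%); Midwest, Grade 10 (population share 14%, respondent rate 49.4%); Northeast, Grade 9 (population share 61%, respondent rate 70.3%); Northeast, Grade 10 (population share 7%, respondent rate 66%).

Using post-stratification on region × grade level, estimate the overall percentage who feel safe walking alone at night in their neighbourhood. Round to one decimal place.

60.3%

Post-stratification weights by population share, not respondent share:
  Midwest, Grade 9: 0.18 × 32.4 = 5.832
  Midwest, Grade 10: 0.14 × 49.4 = 6.916
  Northeast, Grade 9: 0.61 × 70.3 = 42.883
  Northeast, Grade 10: 0.07 × 66 = 4.62
Post-stratified estimate = 60.251 → 60.3%.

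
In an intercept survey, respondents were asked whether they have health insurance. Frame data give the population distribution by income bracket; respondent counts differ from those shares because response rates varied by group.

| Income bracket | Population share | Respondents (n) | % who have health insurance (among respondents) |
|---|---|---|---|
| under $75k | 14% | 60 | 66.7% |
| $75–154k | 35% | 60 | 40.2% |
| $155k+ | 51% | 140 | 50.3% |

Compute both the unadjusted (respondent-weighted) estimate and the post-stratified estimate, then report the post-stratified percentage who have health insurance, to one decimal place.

49.1%

Unadjusted (pooled respondent) estimate weights by respondent counts:
  (60/260)×66.7 + (60/260)×40.2 + (140/260)×50.3 = 51.7538%
Post-stratifying to population shares instead:
  0.14×66.7 + 0.35×40.2 + 0.51×50.3 = 49.061%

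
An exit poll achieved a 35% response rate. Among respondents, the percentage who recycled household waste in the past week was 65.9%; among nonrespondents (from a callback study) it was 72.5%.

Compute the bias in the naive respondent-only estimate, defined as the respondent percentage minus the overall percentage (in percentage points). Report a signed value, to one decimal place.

-4.3 percentage points

Nonresponse fraction = 1 − 0.35 = 0.65.
Bias = (nonresponse fraction) × (respondent percentage − nonrespondent percentage)
     = 0.65 × (65.9 − 72.5) = 0.65 × -6.6 = -4.29.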